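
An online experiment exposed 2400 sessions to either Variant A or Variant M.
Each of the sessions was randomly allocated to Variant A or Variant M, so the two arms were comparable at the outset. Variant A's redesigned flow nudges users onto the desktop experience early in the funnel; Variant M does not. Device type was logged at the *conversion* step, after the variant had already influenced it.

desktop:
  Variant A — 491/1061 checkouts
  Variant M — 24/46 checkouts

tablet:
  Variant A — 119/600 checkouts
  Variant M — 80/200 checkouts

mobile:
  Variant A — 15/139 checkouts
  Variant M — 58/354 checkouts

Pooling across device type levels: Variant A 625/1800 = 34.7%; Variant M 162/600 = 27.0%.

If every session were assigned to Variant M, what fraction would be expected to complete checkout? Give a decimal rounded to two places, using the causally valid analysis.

0.27

The distribution of device type is itself part of what the variant does — it is an intermediate outcome. Holding it fixed would remove that part of the effect; the total effect is the pooled difference.
So P(outcome | do(Variant M)) is just the pooled rate for Variant M: 162/600 = 0.270.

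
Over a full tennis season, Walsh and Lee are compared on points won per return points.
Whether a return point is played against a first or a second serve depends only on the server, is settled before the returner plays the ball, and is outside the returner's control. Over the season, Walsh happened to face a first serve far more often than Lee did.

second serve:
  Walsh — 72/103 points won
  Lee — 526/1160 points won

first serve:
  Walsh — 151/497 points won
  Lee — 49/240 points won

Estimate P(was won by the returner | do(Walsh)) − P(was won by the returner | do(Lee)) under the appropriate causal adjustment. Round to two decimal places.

+0.19

Within every serve type level Walsh has the higher rate, yet pooled Lee does — Simpson's reversal.
Serve type is set before the player has any effect — it is not caused by the player — and it independently drives the outcome. That makes it a confounder, so the causal comparison is within serve type levels.
Adjusting over the population distribution of serve type: 0.631·(0.699−0.453) + 0.368·(0.304−0.204) = +0.192.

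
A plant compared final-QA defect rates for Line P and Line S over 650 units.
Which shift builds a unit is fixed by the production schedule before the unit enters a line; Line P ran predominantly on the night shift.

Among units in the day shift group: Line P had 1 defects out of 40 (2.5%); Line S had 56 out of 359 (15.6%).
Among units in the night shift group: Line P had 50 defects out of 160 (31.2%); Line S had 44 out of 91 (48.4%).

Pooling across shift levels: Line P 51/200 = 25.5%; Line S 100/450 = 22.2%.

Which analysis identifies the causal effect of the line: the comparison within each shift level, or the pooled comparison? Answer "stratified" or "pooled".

The imbalance in shift arose from how units were allocated, not from anything the line did; and shift independently affects the outcome. The pooled gap is confounded — condition on shift.
Within each level — day shift: 2.5% vs 15.6%; night shift: 31.2% vs 48.4% — Line P is lower every time.

stratified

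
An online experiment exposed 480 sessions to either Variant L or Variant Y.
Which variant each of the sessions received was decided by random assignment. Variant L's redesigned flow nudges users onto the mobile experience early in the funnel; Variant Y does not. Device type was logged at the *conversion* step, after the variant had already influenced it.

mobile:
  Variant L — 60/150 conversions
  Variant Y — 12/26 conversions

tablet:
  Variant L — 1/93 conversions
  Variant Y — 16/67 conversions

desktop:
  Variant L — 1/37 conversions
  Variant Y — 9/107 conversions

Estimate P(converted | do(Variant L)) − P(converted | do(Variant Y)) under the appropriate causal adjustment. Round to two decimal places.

+0.04

Within every device type level Variant Y has the higher rate, yet pooled Variant L does — Simpson's reversal.
Device type is recorded after the variant and is itself shifted by it — it sits on the causal path from variant to outcome. Conditioning on a mediator would strip out part of the effect we want; the pooled comparison gives the total causal effect.
The causal difference is the pooled difference: 0.221 − 0.185 = +0.036.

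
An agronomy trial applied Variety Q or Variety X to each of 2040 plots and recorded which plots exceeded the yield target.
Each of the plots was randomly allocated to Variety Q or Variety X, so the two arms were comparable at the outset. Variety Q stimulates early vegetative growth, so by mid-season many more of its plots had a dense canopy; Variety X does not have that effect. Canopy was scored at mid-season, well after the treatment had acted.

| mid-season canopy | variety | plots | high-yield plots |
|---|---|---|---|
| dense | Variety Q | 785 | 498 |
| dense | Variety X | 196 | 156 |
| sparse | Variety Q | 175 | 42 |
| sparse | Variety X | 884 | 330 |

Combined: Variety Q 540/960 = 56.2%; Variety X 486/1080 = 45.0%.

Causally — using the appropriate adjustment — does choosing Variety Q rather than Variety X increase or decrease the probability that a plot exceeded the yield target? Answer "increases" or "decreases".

increases

Because the variety influences mid-season canopy, mid-season canopy is a post-treatment mediator, not a confounder. Stratifying on it would bias the estimate; the causal effect is the crude pooled difference.
Pooled: Variety Q 56.2% vs Variety X 45.0%; Variety Q is higher overall.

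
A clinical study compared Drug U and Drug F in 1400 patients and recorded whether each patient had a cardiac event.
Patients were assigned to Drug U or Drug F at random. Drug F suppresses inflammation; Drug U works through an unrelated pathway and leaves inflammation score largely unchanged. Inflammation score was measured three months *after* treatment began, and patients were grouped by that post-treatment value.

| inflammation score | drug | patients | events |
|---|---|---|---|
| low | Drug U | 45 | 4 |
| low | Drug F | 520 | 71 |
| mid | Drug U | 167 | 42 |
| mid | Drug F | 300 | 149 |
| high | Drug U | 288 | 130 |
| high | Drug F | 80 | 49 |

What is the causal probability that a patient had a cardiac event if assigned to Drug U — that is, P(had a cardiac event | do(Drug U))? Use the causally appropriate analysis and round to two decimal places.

0.35

Within every inflammation score level Drug U has the lower rate, yet pooled Drug F does — Simpson's reversal.
Because the drug influences inflammation score, inflammation score is a post-treatment mediator, not a confounder. Stratifying on it would bias the estimate; the causal effect is the crude pooled difference.
So P(outcome | do(Drug U)) is just the pooled rate for Drug U: 176/500 = 0.352.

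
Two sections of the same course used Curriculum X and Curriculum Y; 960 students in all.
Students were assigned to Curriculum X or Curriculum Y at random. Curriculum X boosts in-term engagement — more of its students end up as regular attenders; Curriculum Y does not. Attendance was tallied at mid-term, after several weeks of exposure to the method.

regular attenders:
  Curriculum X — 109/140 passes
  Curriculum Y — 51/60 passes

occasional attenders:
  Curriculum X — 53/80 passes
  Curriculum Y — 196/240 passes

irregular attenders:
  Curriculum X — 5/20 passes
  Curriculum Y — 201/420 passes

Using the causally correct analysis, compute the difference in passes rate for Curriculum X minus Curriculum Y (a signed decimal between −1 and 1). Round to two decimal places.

+0.07

Mid-term attendance lies on the pathway teaching method → mid-term attendance → outcome, so adjusting for it blocks the indirect effect. For the total causal effect of teaching method, use the unadjusted pooled rates.
The causal difference is the pooled difference: 0.696 − 0.622 = +0.074.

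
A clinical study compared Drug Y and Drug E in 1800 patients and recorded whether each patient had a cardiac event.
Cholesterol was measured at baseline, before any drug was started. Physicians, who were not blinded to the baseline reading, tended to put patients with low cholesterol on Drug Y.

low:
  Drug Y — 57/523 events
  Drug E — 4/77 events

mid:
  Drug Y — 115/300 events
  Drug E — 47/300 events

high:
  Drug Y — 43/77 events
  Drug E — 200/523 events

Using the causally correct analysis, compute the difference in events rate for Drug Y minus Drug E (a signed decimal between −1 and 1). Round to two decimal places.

+0.15

Cholesterol differs across drugs for reasons unrelated to any effect of the drug itself, and it separately predicts the outcome — a classic confounder. We must compare within cholesterol levels.
Adjusting over the population distribution of cholesterol: 0.333·(0.109−0.052) + 0.333·(0.383−0.157) + 0.333·(0.558−0.382) = +0.153.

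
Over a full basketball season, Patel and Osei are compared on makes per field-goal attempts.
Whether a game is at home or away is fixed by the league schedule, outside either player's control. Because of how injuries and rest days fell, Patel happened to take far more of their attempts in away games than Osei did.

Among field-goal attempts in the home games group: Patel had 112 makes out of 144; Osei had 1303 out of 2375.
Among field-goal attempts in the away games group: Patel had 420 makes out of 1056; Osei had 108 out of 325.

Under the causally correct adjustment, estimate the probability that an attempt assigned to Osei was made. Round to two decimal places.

The stratified and pooled comparisons disagree (Patel wins within each game venue; Osei wins overall), so the answer turns on the causal role of game venue.
Here game venue is a common cause — it drives both which player a case falls under and the outcome. The crude comparison mixes populations; the stratum-specific rates are the causally relevant ones.
Standardising Osei to the population game venue mix: 0.646·1303/2375 + 0.354·108/325 = 0.472.

0.47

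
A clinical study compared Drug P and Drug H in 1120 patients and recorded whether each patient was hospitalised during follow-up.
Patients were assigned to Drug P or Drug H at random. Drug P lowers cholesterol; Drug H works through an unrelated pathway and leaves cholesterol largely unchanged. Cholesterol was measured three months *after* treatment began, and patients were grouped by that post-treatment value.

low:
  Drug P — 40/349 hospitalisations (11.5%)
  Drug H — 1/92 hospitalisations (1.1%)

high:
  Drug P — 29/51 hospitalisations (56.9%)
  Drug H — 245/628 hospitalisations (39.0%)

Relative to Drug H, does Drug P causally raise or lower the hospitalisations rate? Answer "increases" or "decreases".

Because the drug influences cholesterol, cholesterol is a post-treatment mediator, not a confounder. Stratifying on it would bias the estimate; the causal effect is the crude pooled difference.
Pooled: Drug P 17.2% vs Drug H 34.2%; Drug P is lower overall.

decreases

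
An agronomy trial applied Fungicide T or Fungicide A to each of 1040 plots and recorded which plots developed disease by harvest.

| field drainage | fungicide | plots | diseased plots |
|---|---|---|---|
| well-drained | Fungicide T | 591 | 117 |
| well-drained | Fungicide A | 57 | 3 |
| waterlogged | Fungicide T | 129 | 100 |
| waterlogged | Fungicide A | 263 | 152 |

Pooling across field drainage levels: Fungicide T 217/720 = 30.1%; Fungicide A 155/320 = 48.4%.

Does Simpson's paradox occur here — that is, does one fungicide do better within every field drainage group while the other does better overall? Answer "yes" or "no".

yes

Within each field drainage level (well-drained 19.8% vs 5.3%; waterlogged 77.5% vs 57.8%), Fungicide A has the lower rate every time. Pooled: 30.1% vs 48.4% — Fungicide T has the lower rate overall. The two comparisons disagree.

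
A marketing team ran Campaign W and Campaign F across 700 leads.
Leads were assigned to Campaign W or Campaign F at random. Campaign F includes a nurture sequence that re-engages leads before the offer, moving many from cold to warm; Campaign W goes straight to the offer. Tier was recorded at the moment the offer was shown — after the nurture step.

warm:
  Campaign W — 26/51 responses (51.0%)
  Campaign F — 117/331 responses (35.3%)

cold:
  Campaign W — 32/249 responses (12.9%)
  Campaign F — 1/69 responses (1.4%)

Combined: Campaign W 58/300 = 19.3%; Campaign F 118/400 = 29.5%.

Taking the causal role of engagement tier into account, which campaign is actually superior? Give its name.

Campaign F

Engagement tier here is a post-treatment variable shaped by the campaign; conditioning on it would introduce bias rather than remove it. The overall comparison is the causal one.
Pooled: Campaign W 19.3% vs Campaign F 29.5%; Campaign F is higher overall.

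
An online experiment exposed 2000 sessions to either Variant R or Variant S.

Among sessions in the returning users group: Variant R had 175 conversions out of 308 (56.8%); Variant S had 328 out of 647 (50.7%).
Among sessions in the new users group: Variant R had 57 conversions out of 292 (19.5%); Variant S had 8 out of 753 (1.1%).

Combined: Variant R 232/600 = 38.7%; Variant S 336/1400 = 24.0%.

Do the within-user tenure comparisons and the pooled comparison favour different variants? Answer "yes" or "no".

no

Within each user tenure level (returning users 56.8% vs 50.7%; new users 19.5% vs 1.1%), Variant R has the higher rate every time. Pooled: 38.7% vs 24.0% — Variant R has the higher rate overall. They agree.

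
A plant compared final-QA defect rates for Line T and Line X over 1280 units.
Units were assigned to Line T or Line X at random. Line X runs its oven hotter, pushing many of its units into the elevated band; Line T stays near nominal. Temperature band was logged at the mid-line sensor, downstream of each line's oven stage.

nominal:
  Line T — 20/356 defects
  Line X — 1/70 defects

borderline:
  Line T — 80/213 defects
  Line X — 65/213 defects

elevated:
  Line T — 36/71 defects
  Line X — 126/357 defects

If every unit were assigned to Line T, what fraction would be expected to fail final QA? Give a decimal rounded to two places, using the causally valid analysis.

Within every in-process temperature band level Line X has the lower rate, yet pooled Line T does — Simpson's reversal.
Stratifying would compare lines among units the lines themselves sorted into in-process temperature band groups — a form of selection on an intermediate. The unconditioned pooled rates give the total causal effect.
So P(outcome | do(Line T)) is just the pooled rate for Line T: 136/640 = 0.212.

0.21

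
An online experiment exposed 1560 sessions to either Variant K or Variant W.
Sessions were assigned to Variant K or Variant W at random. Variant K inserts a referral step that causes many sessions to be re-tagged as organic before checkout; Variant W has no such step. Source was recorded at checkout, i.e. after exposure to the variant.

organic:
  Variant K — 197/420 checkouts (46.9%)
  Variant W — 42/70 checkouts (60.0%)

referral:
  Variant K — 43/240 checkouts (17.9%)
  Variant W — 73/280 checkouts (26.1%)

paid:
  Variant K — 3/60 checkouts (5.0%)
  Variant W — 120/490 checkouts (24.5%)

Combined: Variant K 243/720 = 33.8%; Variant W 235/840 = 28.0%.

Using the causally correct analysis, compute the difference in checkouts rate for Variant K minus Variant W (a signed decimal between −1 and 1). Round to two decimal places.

Traffic source here is a post-treatment variable shaped by the variant; conditioning on it would introduce bias rather than remove it. The overall comparison is the causal one.
The causal difference is the pooled difference: 0.338 − 0.280 = +0.058.

+0.06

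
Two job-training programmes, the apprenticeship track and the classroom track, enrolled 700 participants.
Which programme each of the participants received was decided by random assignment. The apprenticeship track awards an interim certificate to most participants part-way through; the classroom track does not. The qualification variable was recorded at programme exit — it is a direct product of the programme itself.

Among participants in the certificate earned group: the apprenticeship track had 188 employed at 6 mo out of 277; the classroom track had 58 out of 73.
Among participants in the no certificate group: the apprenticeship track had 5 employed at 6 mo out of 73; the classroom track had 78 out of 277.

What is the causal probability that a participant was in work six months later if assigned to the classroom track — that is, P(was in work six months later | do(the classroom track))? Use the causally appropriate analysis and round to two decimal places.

The qualification attained during the programme-specific comparison favours the classroom track throughout, but the pooled figures favour the apprenticeship track. The question is whether to condition on qualification attained during the programme.
Because the programme influences qualification attained during the programme, qualification attained during the programme is a post-treatment mediator, not a confounder. Stratifying on it would bias the estimate; the causal effect is the crude pooled difference.
So P(outcome | do(the classroom track)) is just the pooled rate for the classroom track: 136/350 = 0.389.

0.39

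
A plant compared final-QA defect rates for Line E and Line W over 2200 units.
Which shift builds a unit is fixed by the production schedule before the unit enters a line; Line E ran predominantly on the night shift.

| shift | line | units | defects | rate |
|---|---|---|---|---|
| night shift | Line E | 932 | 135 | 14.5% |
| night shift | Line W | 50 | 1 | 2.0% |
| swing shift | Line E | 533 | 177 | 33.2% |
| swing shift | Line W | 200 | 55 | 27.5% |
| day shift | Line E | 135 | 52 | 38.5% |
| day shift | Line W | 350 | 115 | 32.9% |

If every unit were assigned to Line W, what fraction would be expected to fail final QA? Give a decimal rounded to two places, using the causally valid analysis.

0.17

The stratified and pooled comparisons disagree (Line W wins within each shift; Line E wins overall), so the answer turns on the causal role of shift.
Shift is set before the line has any effect — it is not caused by the line — and it independently drives the outcome. That makes it a confounder, so the causal comparison is within shift levels.
Standardising Line W to the population shift mix: 0.446·1/50 + 0.333·55/200 + 0.220·115/350 = 0.173.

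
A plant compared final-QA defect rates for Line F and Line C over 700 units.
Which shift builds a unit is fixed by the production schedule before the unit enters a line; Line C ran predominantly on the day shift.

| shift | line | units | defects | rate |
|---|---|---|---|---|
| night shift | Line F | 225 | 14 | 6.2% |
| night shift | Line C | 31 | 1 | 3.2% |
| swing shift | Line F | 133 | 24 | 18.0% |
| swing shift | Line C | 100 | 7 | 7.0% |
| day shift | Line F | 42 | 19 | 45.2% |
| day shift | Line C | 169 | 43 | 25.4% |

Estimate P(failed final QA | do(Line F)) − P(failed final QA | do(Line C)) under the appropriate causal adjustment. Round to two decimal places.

+0.11

Shift satisfies the back-door criterion: it is not a descendant of the line, and it blocks the spurious path from line to outcome. Adjusting for it (i.e., using the within-shift rates) gives the causal effect.
Adjusting over the population distribution of shift: 0.366·(0.062−0.032) + 0.333·(0.180−0.070) + 0.301·(0.452−0.254) = +0.107.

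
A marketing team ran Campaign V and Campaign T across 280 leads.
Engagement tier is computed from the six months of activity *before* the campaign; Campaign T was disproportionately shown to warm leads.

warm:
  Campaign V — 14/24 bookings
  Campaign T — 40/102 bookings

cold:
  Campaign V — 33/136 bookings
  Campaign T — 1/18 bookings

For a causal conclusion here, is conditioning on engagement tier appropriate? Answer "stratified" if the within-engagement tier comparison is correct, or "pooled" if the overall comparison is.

stratified

Here engagement tier is a common cause — it drives both which campaign a case falls under and the outcome. The crude comparison mixes populations; the stratum-specific rates are the causally relevant ones.
Within each level — warm: 58.3% vs 39.2%; cold: 24.3% vs 5.6% — Campaign V is higher every time.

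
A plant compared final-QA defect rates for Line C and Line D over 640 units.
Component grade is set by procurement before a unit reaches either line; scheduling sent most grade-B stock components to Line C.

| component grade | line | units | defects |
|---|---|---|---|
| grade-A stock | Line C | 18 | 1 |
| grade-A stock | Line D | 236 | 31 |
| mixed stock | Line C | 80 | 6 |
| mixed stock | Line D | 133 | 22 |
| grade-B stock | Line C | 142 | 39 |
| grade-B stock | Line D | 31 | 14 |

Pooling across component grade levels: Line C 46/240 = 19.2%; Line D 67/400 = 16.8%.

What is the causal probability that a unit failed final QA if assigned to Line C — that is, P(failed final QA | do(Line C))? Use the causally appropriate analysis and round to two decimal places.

0.12

Component grade differs across lines for reasons unrelated to any effect of the line itself, and it separately predicts the outcome — a classic confounder. We must compare within component grade levels.
Standardising Line C to the population component grade mix: 0.397·1/18 + 0.333·6/80 + 0.270·39/142 = 0.121.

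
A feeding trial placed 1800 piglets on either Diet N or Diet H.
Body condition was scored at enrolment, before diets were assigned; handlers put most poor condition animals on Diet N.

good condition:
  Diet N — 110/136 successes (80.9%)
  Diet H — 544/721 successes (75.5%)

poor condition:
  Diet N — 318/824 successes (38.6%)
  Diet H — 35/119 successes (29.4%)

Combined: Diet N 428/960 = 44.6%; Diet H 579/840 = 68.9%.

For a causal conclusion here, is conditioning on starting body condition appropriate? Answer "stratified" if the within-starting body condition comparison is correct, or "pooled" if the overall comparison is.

Starting body condition satisfies the back-door criterion: it is not a descendant of the diet, and it blocks the spurious path from diet to outcome. Adjusting for it (i.e., using the within-starting body condition rates) gives the causal effect.
Within each level — good condition: 80.9% vs 75.5%; poor condition: 38.6% vs 29.4% — Diet N is higher every time.

stratified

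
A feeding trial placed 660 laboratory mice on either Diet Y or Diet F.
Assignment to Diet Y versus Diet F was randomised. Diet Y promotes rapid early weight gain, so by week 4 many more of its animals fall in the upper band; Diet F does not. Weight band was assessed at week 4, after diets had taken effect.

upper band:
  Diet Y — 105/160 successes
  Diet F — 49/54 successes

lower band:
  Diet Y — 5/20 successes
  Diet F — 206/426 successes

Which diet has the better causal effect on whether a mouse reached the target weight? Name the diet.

The stratified and pooled comparisons disagree (Diet F wins within each week-4 weight band; Diet Y wins overall), so the answer turns on the causal role of week-4 weight band.
Stratifying would compare diets among laboratory mice the diets themselves sorted into week-4 weight band groups — a form of selection on an intermediate. The unconditioned pooled rates give the total causal effect.
Pooled: Diet Y 61.1% vs Diet F 53.1%; Diet Y is higher overall.

Diet Y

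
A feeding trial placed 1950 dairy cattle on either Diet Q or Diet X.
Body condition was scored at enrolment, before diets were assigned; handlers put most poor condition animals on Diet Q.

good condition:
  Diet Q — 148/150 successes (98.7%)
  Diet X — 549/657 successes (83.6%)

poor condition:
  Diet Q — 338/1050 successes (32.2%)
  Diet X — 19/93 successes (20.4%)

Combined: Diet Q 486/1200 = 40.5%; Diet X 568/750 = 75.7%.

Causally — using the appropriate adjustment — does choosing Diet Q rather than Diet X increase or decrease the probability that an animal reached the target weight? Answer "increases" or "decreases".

increases

Starting body condition is set before the diet has any effect — it is not caused by the diet — and it independently drives the outcome. That makes it a confounder, so the causal comparison is within starting body condition levels.
Within each level — good condition: 98.7% vs 83.6%; poor condition: 32.2% vs 20.4% — Diet Q is higher every time.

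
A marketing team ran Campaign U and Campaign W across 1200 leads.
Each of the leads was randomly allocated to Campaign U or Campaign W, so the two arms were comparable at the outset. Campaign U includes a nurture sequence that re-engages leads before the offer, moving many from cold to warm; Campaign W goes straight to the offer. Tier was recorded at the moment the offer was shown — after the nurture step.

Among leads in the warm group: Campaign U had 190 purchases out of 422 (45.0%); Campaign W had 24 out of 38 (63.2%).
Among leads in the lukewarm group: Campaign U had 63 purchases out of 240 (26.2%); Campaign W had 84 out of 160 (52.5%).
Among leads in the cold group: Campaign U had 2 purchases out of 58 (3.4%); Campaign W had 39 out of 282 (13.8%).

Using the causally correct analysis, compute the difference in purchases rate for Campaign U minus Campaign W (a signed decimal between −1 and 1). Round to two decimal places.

+0.05

Engagement tier is recorded after the campaign and is itself shifted by it — it sits on the causal path from campaign to outcome. Conditioning on a mediator would strip out part of the effect we want; the pooled comparison gives the total causal effect.
The causal difference is the pooled difference: 0.354 − 0.306 = +0.048.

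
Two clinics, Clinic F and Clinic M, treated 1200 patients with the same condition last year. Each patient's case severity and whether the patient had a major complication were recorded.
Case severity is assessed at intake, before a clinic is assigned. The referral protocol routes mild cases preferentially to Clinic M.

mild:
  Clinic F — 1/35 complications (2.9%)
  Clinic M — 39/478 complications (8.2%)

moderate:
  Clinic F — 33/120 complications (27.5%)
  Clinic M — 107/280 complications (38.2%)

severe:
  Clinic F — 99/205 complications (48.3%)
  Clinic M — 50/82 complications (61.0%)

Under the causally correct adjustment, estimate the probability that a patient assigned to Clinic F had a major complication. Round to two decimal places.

0.22

Clinic F is lower inside every case severity stratum but Clinic M is lower in aggregate. Whether to stratify depends on how case severity relates to the clinic.
Since case severity is a pre-existing factor (not a product of the clinic) and it affects the outcome on its own, it is a confounder. The stratified rates, not the pooled rate, identify the causal effect.
Standardising Clinic F to the population case severity mix: 0.427·1/35 + 0.333·33/120 + 0.239·99/205 = 0.219.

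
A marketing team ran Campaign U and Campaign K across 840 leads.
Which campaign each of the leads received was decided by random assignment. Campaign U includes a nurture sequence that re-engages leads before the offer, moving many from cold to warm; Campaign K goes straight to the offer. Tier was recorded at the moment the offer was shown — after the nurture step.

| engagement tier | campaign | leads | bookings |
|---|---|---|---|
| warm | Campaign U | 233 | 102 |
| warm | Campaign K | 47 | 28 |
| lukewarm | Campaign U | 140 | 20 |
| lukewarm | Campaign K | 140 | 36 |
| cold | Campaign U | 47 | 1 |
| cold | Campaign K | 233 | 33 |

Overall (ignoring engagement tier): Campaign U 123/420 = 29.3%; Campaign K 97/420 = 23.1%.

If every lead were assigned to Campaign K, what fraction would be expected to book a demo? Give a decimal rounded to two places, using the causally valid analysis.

0.23

Campaign K is higher inside every engagement tier stratum but Campaign U is higher in aggregate. Whether to stratify depends on how engagement tier relates to the campaign.
Engagement tier is recorded after the campaign and is itself shifted by it — it sits on the causal path from campaign to outcome. Conditioning on a mediator would strip out part of the effect we want; the pooled comparison gives the total causal effect.
So P(outcome | do(Campaign K)) is just the pooled rate for Campaign K: 97/420 = 0.231.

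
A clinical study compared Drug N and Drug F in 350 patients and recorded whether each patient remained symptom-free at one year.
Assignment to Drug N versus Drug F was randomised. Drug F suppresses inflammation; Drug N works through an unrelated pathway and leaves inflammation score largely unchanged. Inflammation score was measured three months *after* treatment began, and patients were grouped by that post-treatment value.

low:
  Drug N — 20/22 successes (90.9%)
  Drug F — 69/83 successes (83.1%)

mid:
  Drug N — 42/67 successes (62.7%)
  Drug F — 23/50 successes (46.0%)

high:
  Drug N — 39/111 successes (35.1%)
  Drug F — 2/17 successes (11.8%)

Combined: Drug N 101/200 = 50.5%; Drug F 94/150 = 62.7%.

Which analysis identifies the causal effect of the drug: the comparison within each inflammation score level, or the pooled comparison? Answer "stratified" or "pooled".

pooled

Drug N is higher inside every inflammation score stratum but Drug F is higher in aggregate. Whether to stratify depends on how inflammation score relates to the drug.
The distribution of inflammation score is itself part of what the drug does — it is an intermediate outcome. Holding it fixed would remove that part of the effect; the total effect is the pooled difference.
Pooled: Drug N 50.5% vs Drug F 62.7%; Drug F is higher overall.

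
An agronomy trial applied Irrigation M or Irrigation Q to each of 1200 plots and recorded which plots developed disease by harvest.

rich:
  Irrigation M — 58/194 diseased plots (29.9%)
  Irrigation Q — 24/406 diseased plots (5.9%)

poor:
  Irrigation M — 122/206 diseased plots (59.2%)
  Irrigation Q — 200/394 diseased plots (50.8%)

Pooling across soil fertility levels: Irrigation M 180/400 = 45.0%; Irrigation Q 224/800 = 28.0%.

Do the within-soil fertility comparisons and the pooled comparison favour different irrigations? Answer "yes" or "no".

no

Within each soil fertility level (rich 29.9% vs 5.9%; poor 59.2% vs 50.8%), Irrigation Q has the lower rate every time. Pooled: 45.0% vs 28.0% — Irrigation Q has the lower rate overall. They agree.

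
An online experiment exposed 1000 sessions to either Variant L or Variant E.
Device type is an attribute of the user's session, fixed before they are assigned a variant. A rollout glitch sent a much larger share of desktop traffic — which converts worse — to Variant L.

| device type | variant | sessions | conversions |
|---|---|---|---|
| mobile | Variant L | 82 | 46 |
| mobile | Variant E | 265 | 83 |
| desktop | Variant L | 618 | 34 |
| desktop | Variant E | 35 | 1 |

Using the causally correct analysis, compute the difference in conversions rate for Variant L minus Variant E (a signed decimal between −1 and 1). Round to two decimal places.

Device type is set before the variant has any effect — it is not caused by the variant — and it independently drives the outcome. That makes it a confounder, so the causal comparison is within device type levels.
Adjusting over the population distribution of device type: 0.347·(0.561−0.313) + 0.653·(0.055−0.029) = +0.103.

+0.10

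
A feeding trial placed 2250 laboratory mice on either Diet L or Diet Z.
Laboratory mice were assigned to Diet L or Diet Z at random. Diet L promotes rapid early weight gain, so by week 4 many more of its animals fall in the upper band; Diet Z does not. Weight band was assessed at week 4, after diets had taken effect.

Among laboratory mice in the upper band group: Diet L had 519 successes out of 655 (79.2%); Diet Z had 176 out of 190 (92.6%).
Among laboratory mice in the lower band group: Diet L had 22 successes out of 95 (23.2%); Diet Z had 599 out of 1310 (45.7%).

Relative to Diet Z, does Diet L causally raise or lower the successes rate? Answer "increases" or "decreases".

The stratified and pooled comparisons disagree (Diet Z wins within each week-4 weight band; Diet L wins overall), so the answer turns on the causal role of week-4 weight band.
Week-4 weight band here is a post-treatment variable shaped by the diet; conditioning on it would introduce bias rather than remove it. The overall comparison is the causal one.
Pooled: Diet L 72.1% vs Diet Z 51.7%; Diet L is higher overall.

increases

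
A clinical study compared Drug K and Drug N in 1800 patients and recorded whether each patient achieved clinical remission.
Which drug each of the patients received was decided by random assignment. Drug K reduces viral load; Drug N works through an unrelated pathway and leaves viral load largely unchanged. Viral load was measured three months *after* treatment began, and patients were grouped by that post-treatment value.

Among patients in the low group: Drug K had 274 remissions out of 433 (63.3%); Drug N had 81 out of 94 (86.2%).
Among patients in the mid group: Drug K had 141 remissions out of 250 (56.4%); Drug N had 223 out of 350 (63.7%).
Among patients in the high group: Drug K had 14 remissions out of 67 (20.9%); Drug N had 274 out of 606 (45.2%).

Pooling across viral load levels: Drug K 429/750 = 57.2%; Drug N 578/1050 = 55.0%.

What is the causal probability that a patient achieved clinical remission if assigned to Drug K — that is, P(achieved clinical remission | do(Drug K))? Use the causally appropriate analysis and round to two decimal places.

The viral load-specific comparison favours Drug N throughout, but the pooled figures favour Drug K. The question is whether to condition on viral load.
Because the drug influences viral load, viral load is a post-treatment mediator, not a confounder. Stratifying on it would bias the estimate; the causal effect is the crude pooled difference.
So P(outcome | do(Drug K)) is just the pooled rate for Drug K: 429/750 = 0.572.

0.57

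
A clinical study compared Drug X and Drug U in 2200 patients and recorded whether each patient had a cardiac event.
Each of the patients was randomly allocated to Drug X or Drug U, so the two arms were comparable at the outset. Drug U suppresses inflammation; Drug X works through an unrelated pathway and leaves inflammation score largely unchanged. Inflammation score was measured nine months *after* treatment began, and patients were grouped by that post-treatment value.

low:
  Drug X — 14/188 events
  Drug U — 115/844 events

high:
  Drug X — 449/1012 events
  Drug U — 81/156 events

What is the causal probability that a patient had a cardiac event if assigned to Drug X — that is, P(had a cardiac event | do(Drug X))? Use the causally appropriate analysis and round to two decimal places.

Within every inflammation score level Drug X has the lower rate, yet pooled Drug U does — Simpson's reversal.
The distribution of inflammation score is itself part of what the drug does — it is an intermediate outcome. Holding it fixed would remove that part of the effect; the total effect is the pooled difference.
So P(outcome | do(Drug X)) is just the pooled rate for Drug X: 463/1200 = 0.386.

0.39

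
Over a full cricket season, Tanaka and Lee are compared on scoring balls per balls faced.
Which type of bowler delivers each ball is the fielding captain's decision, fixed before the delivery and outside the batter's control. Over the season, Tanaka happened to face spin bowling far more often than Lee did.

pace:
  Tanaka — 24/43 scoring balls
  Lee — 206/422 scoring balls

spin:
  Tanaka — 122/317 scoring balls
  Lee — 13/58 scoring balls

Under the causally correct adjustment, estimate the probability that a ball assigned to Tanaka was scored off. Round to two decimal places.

The stratified and pooled comparisons disagree (Tanaka wins within each bowling type; Lee wins overall), so the answer turns on the causal role of bowling type.
Bowling type is set before the player has any effect — it is not caused by the player — and it independently drives the outcome. That makes it a confounder, so the causal comparison is within bowling type levels.
Standardising Tanaka to the population bowling type mix: 0.554·24/43 + 0.446·122/317 = 0.481.

0.48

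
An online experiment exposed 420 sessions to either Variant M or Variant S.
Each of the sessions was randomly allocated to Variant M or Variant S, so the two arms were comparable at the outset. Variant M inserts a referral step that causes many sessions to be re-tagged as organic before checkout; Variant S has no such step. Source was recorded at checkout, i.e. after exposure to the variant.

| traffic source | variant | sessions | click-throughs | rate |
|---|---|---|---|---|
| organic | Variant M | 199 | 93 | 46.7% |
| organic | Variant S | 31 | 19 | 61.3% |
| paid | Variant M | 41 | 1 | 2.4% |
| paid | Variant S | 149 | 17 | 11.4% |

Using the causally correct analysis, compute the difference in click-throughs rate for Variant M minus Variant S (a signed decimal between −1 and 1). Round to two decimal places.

+0.19

The stratified and pooled comparisons disagree (Variant S wins within each traffic source; Variant M wins overall), so the answer turns on the causal role of traffic source.
Traffic source lies on the pathway variant → traffic source → outcome, so adjusting for it blocks the indirect effect. For the total causal effect of variant, use the unadjusted pooled rates.
The causal difference is the pooled difference: 0.392 − 0.200 = +0.192.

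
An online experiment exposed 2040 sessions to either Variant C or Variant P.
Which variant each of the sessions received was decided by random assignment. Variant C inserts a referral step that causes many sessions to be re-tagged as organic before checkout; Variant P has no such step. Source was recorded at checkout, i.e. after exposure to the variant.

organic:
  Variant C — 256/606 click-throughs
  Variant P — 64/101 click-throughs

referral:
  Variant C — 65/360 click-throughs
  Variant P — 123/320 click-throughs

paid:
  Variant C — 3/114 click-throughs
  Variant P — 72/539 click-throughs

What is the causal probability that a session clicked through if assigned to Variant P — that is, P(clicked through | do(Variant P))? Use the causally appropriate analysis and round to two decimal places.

0.27

Variant P is higher inside every traffic source stratum but Variant C is higher in aggregate. Whether to stratify depends on how traffic source relates to the variant.
Because the variant influences traffic source, traffic source is a post-treatment mediator, not a confounder. Stratifying on it would bias the estimate; the causal effect is the crude pooled difference.
So P(outcome | do(Variant P)) is just the pooled rate for Variant P: 259/960 = 0.270.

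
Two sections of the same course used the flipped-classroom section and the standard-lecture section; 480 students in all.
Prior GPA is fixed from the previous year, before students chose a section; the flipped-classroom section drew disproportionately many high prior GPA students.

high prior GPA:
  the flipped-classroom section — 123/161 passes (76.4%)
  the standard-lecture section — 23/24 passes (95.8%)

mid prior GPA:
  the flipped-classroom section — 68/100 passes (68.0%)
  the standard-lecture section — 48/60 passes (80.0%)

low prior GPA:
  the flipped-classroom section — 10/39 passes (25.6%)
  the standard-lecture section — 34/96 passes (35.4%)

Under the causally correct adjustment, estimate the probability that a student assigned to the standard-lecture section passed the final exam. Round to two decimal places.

0.74

the standard-lecture section is higher inside every prior GPA band stratum but the flipped-classroom section is higher in aggregate. Whether to stratify depends on how prior GPA band relates to the teaching method.
Here prior GPA band is a common cause — it drives both which teaching method a case falls under and the outcome. The crude comparison mixes populations; the stratum-specific rates are the causally relevant ones.
Standardising the standard-lecture section to the population prior GPA band mix: 0.385·23/24 + 0.333·48/60 + 0.281·34/96 = 0.736.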